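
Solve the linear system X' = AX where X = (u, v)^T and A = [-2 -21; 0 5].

u(t) = -3C_1e^(5t) + C_2e^(-2t), v(t) = C_1e^(5t)

Coefficient matrix A = [[-2, -21], [0, 5]].
Characteristic polynomial det(A - λI) = λ^2 - 3λ - 10 = 0.
Eigenvalues λ = 5, -2.
For λ=5: (A-λI) row 1 is [-7, -21], so an eigenvector is (-3, 1).
For λ=-2: (A-λI) row 1 is [0, -21], so an eigenvector is (1, 0).
General solution: C_1e^(5t)(-3,1) + C_2e^(-2t)(1,0).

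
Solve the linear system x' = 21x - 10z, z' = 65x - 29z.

x(t) = c_1e^(-4t)sin(5t) + c_1e^(-4t)cos(5t) + c_2e^(-4t)sin(5t) - c_2e^(-4t)cos(5t), z(t) = 3c_1e^(-4t)sin(5t) + 2c_1e^(-4t)cos(5t) + 2c_2e^(-4t)sin(5t) - 3c_2e^(-4t)cos(5t)

Coefficient matrix A = [[21, -10], [65, -29]].
Characteristic polynomial det(A - λI) = λ^2 + 8λ + 41 = 0.
Eigenvalues λ = -4 ± 5i (complex conjugate pair).
For λ=-4+5i: an eigenvector is (1,2) - i(1,3) = (1 - i, 2 - 3i).
A real fundamental pair from Re and Im of e^((-4+5i)t)v: X_1 = e^(-4t)(cos(5t)·(1,2) + sin(5t)·(1,3)), X_2 = e^(-4t)(sin(5t)·(1,2) - cos(5t)·(1,3)).
General solution: c_1X_1 + c_2X_2.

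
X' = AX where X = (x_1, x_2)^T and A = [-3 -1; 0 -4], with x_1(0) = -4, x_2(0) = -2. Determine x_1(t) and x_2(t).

x_1(t) = -2e^(-3t) - 2e^(-4t), x_2(t) = -2e^(-4t)

Coefficient matrix A = [[-3, -1], [0, -4]].
Characteristic polynomial det(A - λI) = λ^2 + 7λ + 12 = 0.
Eigenvalues λ = -4, -3.
For λ=-4: (A-λI) row 1 is [1, -1], so an eigenvector is (1, 1).
For λ=-3: (A-λI) row 1 is [0, -1], so an eigenvector is (-1, 0).
General solution: C_1e^(-4t)(1,1) + C_2e^(-3t)(-1,0).
Applying x_1(0)=-4, x_2(0)=-2 gives C_1=-2, C_2=2.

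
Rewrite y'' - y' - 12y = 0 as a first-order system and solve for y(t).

y(t) = c_1e^(-3t) + c_2e^(4t)

Let x_1 = y, x_2 = y'. Then x_1' = x_2 and x_2' = 12x_1 + x_2.
A = [[0,1],[12,1]]; det(A-λI) = λ^2 - λ - 12.
Eigenvalues λ = -3, 4 with eigenvectors (1,-3), (1,4).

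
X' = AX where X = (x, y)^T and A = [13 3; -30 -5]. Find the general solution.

Coefficient matrix A = [[13, 3], [-30, -5]].
Characteristic polynomial det(A - λI) = λ^2 - 8λ + 25 = 0.
Eigenvalues λ = 4 ± 3i (complex conjugate pair).
For λ=4+3i: an eigenvector is (0,-1) - i(-1,3) = (0 + i, -1 - 3i).
A real fundamental pair from Re and Im of e^((4+3i)t)v: X_1 = e^(4t)(cos(3t)·(0,-1) + sin(3t)·(-1,3)), X_2 = e^(4t)(sin(3t)·(0,-1) - cos(3t)·(-1,3)).
General solution: c_1X_1 + c_2X_2.

x(t) = -c_1e^(4t)sin(3t) + c_2e^(4t)cos(3t), y(t) = 3c_1e^(4t)sin(3t) - c_1e^(4t)cos(3t) - c_2e^(4t)sin(3t) - 3c_2e^(4t)cos(3t)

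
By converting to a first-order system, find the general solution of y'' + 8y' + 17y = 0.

Let x_1 = y, x_2 = y'. Then x_1' = x_2 and x_2' = -17x_1 - 8x_2.
A = [[0,1],[-17,-8]]; det(A-λI) = λ^2 + 8λ + 17.
Eigenvalues λ = -4 ± i.

y(t) = C_1e^(-4t)cos(t) + C_2e^(-4t)sin(t)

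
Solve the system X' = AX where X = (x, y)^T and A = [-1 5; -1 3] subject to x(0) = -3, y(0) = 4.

Coefficient matrix A = [[-1, 5], [-1, 3]].
Characteristic polynomial det(A - λI) = λ^2 - 2λ + 2 = 0.
Eigenvalues λ = 1 ± i (complex conjugate pair).
For λ=1+i: an eigenvector is (-1,0) - i(2,1) = (-1 - 2i, 0 - i).
A real fundamental pair from Re and Im of e^((1+i)t)v: X_1 = e^(t)(cos(t)·(-1,0) + sin(t)·(2,1)), X_2 = e^(t)(sin(t)·(-1,0) - cos(t)·(2,1)).
General solution: C_1X_1 + C_2X_2.
Applying x(0)=-3, y(0)=4 gives C_1=11, C_2=-4.

x(t) = 26e^(t)sin(t) - 3e^(t)cos(t), y(t) = 11e^(t)sin(t) + 4e^(t)cos(t)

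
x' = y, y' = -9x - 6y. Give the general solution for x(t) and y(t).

x(t) = -K_1e^(-3t) - K_2te^(-3t), y(t) = 3K_1e^(-3t) + 3K_2te^(-3t) - K_2e^(-3t)

Coefficient matrix A = [[0, 1], [-9, -6]].
Characteristic polynomial det(A - λI) = λ^2 + 6λ + 9 = 0.
Single eigenvalue λ = -3 with algebraic multiplicity 2.
Eigenvector v = (-1,3); generalized eigenvector w with (A-λI)w=v is (0,-1).
General solution: e^(-3t)[K_1·v + K_2·(t·v + w)].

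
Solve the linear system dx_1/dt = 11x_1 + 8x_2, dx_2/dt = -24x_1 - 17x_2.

Coefficient matrix A = [[11, 8], [-24, -17]].
Characteristic polynomial det(A - λI) = λ^2 + 6λ + 5 = 0.
Eigenvalues λ = -5, -1.
For λ=-5: (A-λI) row 1 is [16, 8], so an eigenvector is (-1, 2).
For λ=-1: (A-λI) row 1 is [12, 8], so an eigenvector is (2, -3).
General solution: C_1e^(-5t)(-1,2) + C_2e^(-t)(2,-3).

x_1(t) = -C_1e^(-5t) + 2C_2e^(-t), x_2(t) = 2C_1e^(-5t) - 3C_2e^(-t)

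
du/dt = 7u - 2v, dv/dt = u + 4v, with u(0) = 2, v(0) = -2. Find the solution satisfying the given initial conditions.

Coefficient matrix A = [[7, -2], [1, 4]].
Characteristic polynomial det(A - λI) = λ^2 - 11λ + 30 = 0.
Eigenvalues λ = 6, 5.
For λ=6: (A-λI) row 1 is [1, -2], so an eigenvector is (-2, -1).
For λ=5: (A-λI) row 1 is [2, -2], so an eigenvector is (-1, -1).
General solution: c_1e^(6t)(-2,-1) + c_2e^(5t)(-1,-1).
Applying u(0)=2, v(0)=-2 gives c_1=-4, c_2=6.

u(t) = 8e^(6t) - 6e^(5t), v(t) = 4e^(6t) - 6e^(5t)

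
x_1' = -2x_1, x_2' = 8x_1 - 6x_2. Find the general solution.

Coefficient matrix A = [[-2, 0], [8, -6]].
Characteristic polynomial det(A - λI) = λ^2 + 8λ + 12 = 0.
Eigenvalues λ = -6, -2.
For λ=-6: (A-λI) row 1 is [4, 0], so an eigenvector is (0, 1).
For λ=-2: (A-λI) row 2 is [8, -4], so an eigenvector is (1, 2).
General solution: K_1e^(-6t)(0,1) + K_2e^(-2t)(1,2).

x_1(t) = K_2e^(-2t), x_2(t) = K_1e^(-6t) + 2K_2e^(-2t)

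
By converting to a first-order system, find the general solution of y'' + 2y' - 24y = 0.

Let x_1 = y, x_2 = y'. Then x_1' = x_2 and x_2' = 24x_1 - 2x_2.
A = [[0,1],[24,-2]]; det(A-λI) = λ^2 + 2λ - 24.
Eigenvalues λ = 4, -6 with eigenvectors (1,4), (1,-6).

y(t) = C_1e^(4t) + C_2e^(-6t)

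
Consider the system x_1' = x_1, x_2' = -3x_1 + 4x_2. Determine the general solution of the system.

x_1(t) = -C_2e^(t), x_2(t) = C_1e^(4t) - C_2e^(t)

Coefficient matrix A = [[1, 0], [-3, 4]].
Characteristic polynomial det(A - λI) = λ^2 - 5λ + 4 = 0.
Eigenvalues λ = 4, 1.
For λ=4: (A-λI) row 1 is [-3, 0], so an eigenvector is (0, 1).
For λ=1: (A-λI) row 2 is [-3, 3], so an eigenvector is (-1, -1).
General solution: C_1e^(4t)(0,1) + C_2e^(t)(-1,-1).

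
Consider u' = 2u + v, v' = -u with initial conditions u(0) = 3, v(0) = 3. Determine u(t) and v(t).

u(t) = 6te^(t) + 3e^(t), v(t) = -6te^(t) + 3e^(t)

Coefficient matrix A = [[2, 1], [-1, 0]].
Characteristic polynomial det(A - λI) = λ^2 - 2λ + 1 = 0.
Single eigenvalue λ = 1 with algebraic multiplicity 2.
Eigenvector v = (1,-1); generalized eigenvector w with (A-λI)w=v is (1,0).
General solution: e^(t)[C_1·v + C_2·(t·v + w)].
Applying u(0)=3, v(0)=3 gives C_1=-3, C_2=6.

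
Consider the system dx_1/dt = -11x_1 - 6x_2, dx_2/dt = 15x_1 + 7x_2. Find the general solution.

Coefficient matrix A = [[-11, -6], [15, 7]].
Characteristic polynomial det(A - λI) = λ^2 + 4λ + 13 = 0.
Eigenvalues λ = -2 ± 3i (complex conjugate pair).
For λ=-2+3i: an eigenvector is (-1,2) - i(-1,1) = (-1 + i, 2 - i).
A real fundamental pair from Re and Im of e^((-2+3i)t)v: X_1 = e^(-2t)(cos(3t)·(-1,2) + sin(3t)·(-1,1)), X_2 = e^(-2t)(sin(3t)·(-1,2) - cos(3t)·(-1,1)).
General solution: K_1X_1 + K_2X_2.

x_1(t) = -K_1e^(-2t)sin(3t) - K_1e^(-2t)cos(3t) - K_2e^(-2t)sin(3t) + K_2e^(-2t)cos(3t), x_2(t) = K_1e^(-2t)sin(3t) + 2K_1e^(-2t)cos(3t) + 2K_2e^(-2t)sin(3t) - K_2e^(-2t)cos(3t)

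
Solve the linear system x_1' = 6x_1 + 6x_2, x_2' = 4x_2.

Coefficient matrix A = [[6, 6], [0, 4]].
Characteristic polynomial det(A - λI) = λ^2 - 10λ + 24 = 0.
Eigenvalues λ = 6, 4.
For λ=6: (A-λI) row 1 is [0, 6], so an eigenvector is (1, 0).
For λ=4: (A-λI) row 1 is [2, 6], so an eigenvector is (-3, 1).
General solution: K_1e^(6t)(1,0) + K_2e^(4t)(-3,1).

x_1(t) = K_1e^(6t) - 3K_2e^(4t), x_2(t) = K_2e^(4t)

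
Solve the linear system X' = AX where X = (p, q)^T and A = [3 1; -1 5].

p(t) = -K_1e^(4t) - K_2te^(4t) - 2K_2e^(4t), q(t) = -K_1e^(4t) - K_2te^(4t) - 3K_2e^(4t)

Coefficient matrix A = [[3, 1], [-1, 5]].
Characteristic polynomial det(A - λI) = λ^2 - 8λ + 16 = 0.
Single eigenvalue λ = 4 with algebraic multiplicity 2.
Eigenvector v = (-1,-1); generalized eigenvector w with (A-λI)w=v is (-2,-3).
General solution: e^(4t)[K_1·v + K_2·(t·v + w)].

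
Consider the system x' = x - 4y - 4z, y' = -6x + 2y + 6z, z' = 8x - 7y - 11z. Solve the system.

x(t) = c_1e^(-3t) - 2c_3e^(-t), y(t) = -c_2e^(-4t) + 2c_3e^(-t), z(t) = c_1e^(-3t) + c_2e^(-4t) - 3c_3e^(-t)

Coefficient matrix A = [[1, -4, -4], [-6, 2, 6], [8, -7, -11]].
det(A - λI) = 0 gives eigenvalues λ = -3, -4, -1.
For λ=-3: eigenvector (1,0,1).
For λ=-4: eigenvector (0,-1,1).
For λ=-1: eigenvector (-2,2,-3).
General solution: c_1e^(-3t)(1,0,1) + c_2e^(-4t)(0,-1,1) + c_3e^(-t)(-2,2,-3).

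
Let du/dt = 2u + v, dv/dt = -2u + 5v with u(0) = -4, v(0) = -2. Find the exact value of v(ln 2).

A = [[2,1],[-2,5]]; eigenvalues λ = 3, 4.
Eigenvectors: (-1,-1) for λ=3, (-1,-2) for λ=4.
From the initial condition, c_1 = 6, c_2 = -2.
v(ln 2) = (6)(2^3)(-1) + (-2)(2^4)(-2) = 16.

16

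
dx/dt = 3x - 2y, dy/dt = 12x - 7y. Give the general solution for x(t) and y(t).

x(t) = c_1e^(-3t) + c_2e^(-t), y(t) = 3c_1e^(-3t) + 2c_2e^(-t)

Coefficient matrix A = [[3, -2], [12, -7]].
Characteristic polynomial det(A - λI) = λ^2 + 4λ + 3 = 0.
Eigenvalues λ = -3, -1.
For λ=-3: (A-λI) row 1 is [6, -2], so an eigenvector is (1, 3).
For λ=-1: (A-λI) row 1 is [4, -2], so an eigenvector is (1, 2).
General solution: c_1e^(-3t)(1,3) + c_2e^(-t)(1,2).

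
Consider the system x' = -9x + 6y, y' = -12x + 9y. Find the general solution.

x(t) = c_1e^(-3t) + c_2e^(3t), y(t) = c_1e^(-3t) + 2c_2e^(3t)

Coefficient matrix A = [[-9, 6], [-12, 9]].
Characteristic polynomial det(A - λI) = λ^2 - 9 = 0.
Eigenvalues λ = -3, 3.
For λ=-3: (A-λI) row 1 is [-6, 6], so an eigenvector is (1, 1).
For λ=3: (A-λI) row 1 is [-12, 6], so an eigenvector is (1, 2).
General solution: c_1e^(-3t)(1,1) + c_2e^(3t)(1,2).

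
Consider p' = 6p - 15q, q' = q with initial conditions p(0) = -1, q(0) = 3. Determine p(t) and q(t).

p(t) = -10e^(6t) + 9e^(t), q(t) = 3e^(t)

Coefficient matrix A = [[6, -15], [0, 1]].
Characteristic polynomial det(A - λI) = λ^2 - 7λ + 6 = 0.
Eigenvalues λ = 1, 6.
For λ=1: (A-λI) row 1 is [5, -15], so an eigenvector is (3, 1).
For λ=6: (A-λI) row 1 is [0, -15], so an eigenvector is (-1, 0).
General solution: K_1e^(t)(3,1) + K_2e^(6t)(-1,0).
Applying p(0)=-1, q(0)=3 gives K_1=3, K_2=10.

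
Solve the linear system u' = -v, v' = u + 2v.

Coefficient matrix A = [[0, -1], [1, 2]].
Characteristic polynomial det(A - λI) = λ^2 - 2λ + 1 = 0.
Single eigenvalue λ = 1 with algebraic multiplicity 2.
Eigenvector v = (1,-1); generalized eigenvector w with (A-λI)w=v is (2,-3).
General solution: e^(t)[C_1·v + C_2·(t·v + w)].

u(t) = C_1e^(t) + C_2te^(t) + 2C_2e^(t), v(t) = -C_1e^(t) - C_2te^(t) - 3C_2e^(t)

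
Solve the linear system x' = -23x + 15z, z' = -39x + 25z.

Coefficient matrix A = [[-23, 15], [-39, 25]].
Characteristic polynomial det(A - λI) = λ^2 - 2λ + 10 = 0.
Eigenvalues λ = 1 ± 3i (complex conjugate pair).
For λ=1+3i: an eigenvector is (-1,-2) - i(-2,-3) = (-1 + 2i, -2 + 3i).
A real fundamental pair from Re and Im of e^((1+3i)t)v: X_1 = e^(t)(cos(3t)·(-1,-2) + sin(3t)·(-2,-3)), X_2 = e^(t)(sin(3t)·(-1,-2) - cos(3t)·(-2,-3)).
General solution: c_1X_1 + c_2X_2.

x(t) = -2c_1e^(t)sin(3t) - c_1e^(t)cos(3t) - c_2e^(t)sin(3t) + 2c_2e^(t)cos(3t), z(t) = -3c_1e^(t)sin(3t) - 2c_1e^(t)cos(3t) - 2c_2e^(t)sin(3t) + 3c_2e^(t)cos(3t)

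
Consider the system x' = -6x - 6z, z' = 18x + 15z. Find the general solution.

Coefficient matrix A = [[-6, -6], [18, 15]].
Characteristic polynomial det(A - λI) = λ^2 - 9λ + 18 = 0.
Eigenvalues λ = 3, 6.
For λ=3: (A-λI) row 1 is [-9, -6], so an eigenvector is (-2, 3).
For λ=6: (A-λI) row 1 is [-12, -6], so an eigenvector is (-1, 2).
General solution: C_1e^(3t)(-2,3) + C_2e^(6t)(-1,2).

x(t) = -2C_1e^(3t) - C_2e^(6t), z(t) = 3C_1e^(3t) + 2C_2e^(6t)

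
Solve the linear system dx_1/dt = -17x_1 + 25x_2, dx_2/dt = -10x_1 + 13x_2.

Coefficient matrix A = [[-17, 25], [-10, 13]].
Characteristic polynomial det(A - λI) = λ^2 + 4λ + 29 = 0.
Eigenvalues λ = -2 ± 5i (complex conjugate pair).
For λ=-2+5i: an eigenvector is (2,1) - i(-1,-1) = (2 + i, 1 + i).
A real fundamental pair from Re and Im of e^((-2+5i)t)v: X_1 = e^(-2t)(cos(5t)·(2,1) + sin(5t)·(-1,-1)), X_2 = e^(-2t)(sin(5t)·(2,1) - cos(5t)·(-1,-1)).
General solution: C_1X_1 + C_2X_2.

x_1(t) = -C_1e^(-2t)sin(5t) + 2C_1e^(-2t)cos(5t) + 2C_2e^(-2t)sin(5t) + C_2e^(-2t)cos(5t), x_2(t) = -C_1e^(-2t)sin(5t) + C_1e^(-2t)cos(5t) + C_2e^(-2t)sin(5t) + C_2e^(-2t)cos(5t)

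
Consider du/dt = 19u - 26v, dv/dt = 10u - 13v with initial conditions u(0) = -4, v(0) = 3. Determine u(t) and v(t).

u(t) = -71e^(3t)sin(2t) - 4e^(3t)cos(2t), v(t) = -44e^(3t)sin(2t) + 3e^(3t)cos(2t)

Coefficient matrix A = [[19, -26], [10, -13]].
Characteristic polynomial det(A - λI) = λ^2 - 6λ + 13 = 0.
Eigenvalues λ = 3 ± 2i (complex conjugate pair).
For λ=3+2i: an eigenvector is (-3,-2) - i(2,1) = (-3 - 2i, -2 - i).
A real fundamental pair from Re and Im of e^((3+2i)t)v: X_1 = e^(3t)(cos(2t)·(-3,-2) + sin(2t)·(2,1)), X_2 = e^(3t)(sin(2t)·(-3,-2) - cos(2t)·(2,1)).
General solution: C_1X_1 + C_2X_2.
Applying u(0)=-4, v(0)=3 gives C_1=-10, C_2=17.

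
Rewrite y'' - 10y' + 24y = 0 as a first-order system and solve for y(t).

Let x_1 = y, x_2 = y'. Then x_1' = x_2 and x_2' = -24x_1 + 10x_2.
A = [[0,1],[-24,10]]; det(A-λI) = λ^2 - 10λ + 24.
Eigenvalues λ = 4, 6 with eigenvectors (1,4), (1,6).

y(t) = C_1e^(4t) + C_2e^(6t)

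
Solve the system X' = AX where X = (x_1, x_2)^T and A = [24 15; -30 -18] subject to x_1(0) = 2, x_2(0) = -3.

Coefficient matrix A = [[24, 15], [-30, -18]].
Characteristic polynomial det(A - λI) = λ^2 - 6λ + 18 = 0.
Eigenvalues λ = 3 ± 3i (complex conjugate pair).
For λ=3+3i: an eigenvector is (-1,1) - i(-2,3) = (-1 + 2i, 1 - 3i).
A real fundamental pair from Re and Im of e^((3+3i)t)v: X_1 = e^(3t)(cos(3t)·(-1,1) + sin(3t)·(-2,3)), X_2 = e^(3t)(sin(3t)·(-1,1) - cos(3t)·(-2,3)).
General solution: C_1X_1 + C_2X_2.
Applying x_1(0)=2, x_2(0)=-3 gives C_1=0, C_2=1.

x_1(t) = -e^(3t)sin(3t) + 2e^(3t)cos(3t), x_2(t) = e^(3t)sin(3t) - 3e^(3t)cos(3t)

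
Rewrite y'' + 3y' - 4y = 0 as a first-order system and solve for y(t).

y(t) = c_1e^(t) + c_2e^(-4t)

Let x_1 = y, x_2 = y'. Then x_1' = x_2 and x_2' = 4x_1 - 3x_2.
A = [[0,1],[4,-3]]; det(A-λI) = λ^2 + 3λ - 4.
Eigenvalues λ = 1, -4 with eigenvectors (1,1), (1,-4).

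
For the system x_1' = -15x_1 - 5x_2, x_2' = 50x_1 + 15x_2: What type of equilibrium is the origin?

A = [[-15,-5],[50,15]]; det(A-λI) = λ^2 + 25.
λ = 0 ± 5i: zero real part.

center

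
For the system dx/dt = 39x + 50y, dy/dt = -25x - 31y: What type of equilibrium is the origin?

A = [[39,50],[-25,-31]]; det(A-λI) = λ^2 - 8λ + 41.
λ = 4 ± 5i: positive real part.

unstable spiral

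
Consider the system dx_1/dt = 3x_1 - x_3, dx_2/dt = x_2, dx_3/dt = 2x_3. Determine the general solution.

x_1(t) = c_1e^(3t) + c_3e^(2t), x_2(t) = c_2e^(t), x_3(t) = c_3e^(2t)

Coefficient matrix A = [[3, 0, -1], [0, 1, 0], [0, 0, 2]].
det(A - λI) = 0 gives eigenvalues λ = 3, 1, 2.
For λ=3: eigenvector (1,0,0).
For λ=1: eigenvector (0,1,0).
For λ=2: eigenvector (1,0,1).
General solution: c_1e^(3t)(1,0,0) + c_2e^(t)(0,1,0) + c_3e^(2t)(1,0,1).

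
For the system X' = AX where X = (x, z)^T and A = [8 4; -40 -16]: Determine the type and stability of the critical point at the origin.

A = [[8,4],[-40,-16]]; det(A-λI) = λ^2 + 8λ + 32.
λ = -4 ± 4i: negative real part.

stable spiral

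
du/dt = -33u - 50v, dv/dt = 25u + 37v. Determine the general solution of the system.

Coefficient matrix A = [[-33, -50], [25, 37]].
Characteristic polynomial det(A - λI) = λ^2 - 4λ + 29 = 0.
Eigenvalues λ = 2 ± 5i (complex conjugate pair).
For λ=2+5i: an eigenvector is (1,-1) - i(3,-2) = (1 - 3i, -1 + 2i).
A real fundamental pair from Re and Im of e^((2+5i)t)v: X_1 = e^(2t)(cos(5t)·(1,-1) + sin(5t)·(3,-2)), X_2 = e^(2t)(sin(5t)·(1,-1) - cos(5t)·(3,-2)).
General solution: C_1X_1 + C_2X_2.

u(t) = 3C_1e^(2t)sin(5t) + C_1e^(2t)cos(5t) + C_2e^(2t)sin(5t) - 3C_2e^(2t)cos(5t), v(t) = -2C_1e^(2t)sin(5t) - C_1e^(2t)cos(5t) - C_2e^(2t)sin(5t) + 2C_2e^(2t)cos(5t)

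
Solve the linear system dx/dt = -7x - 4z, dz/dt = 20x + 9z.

Coefficient matrix A = [[-7, -4], [20, 9]].
Characteristic polynomial det(A - λI) = λ^2 - 2λ + 17 = 0.
Eigenvalues λ = 1 ± 4i (complex conjugate pair).
For λ=1+4i: an eigenvector is (1,-2) - i(0,1) = (1, -2 - i).
A real fundamental pair from Re and Im of e^((1+4i)t)v: X_1 = e^(t)(cos(4t)·(1,-2) + sin(4t)·(0,1)), X_2 = e^(t)(sin(4t)·(1,-2) - cos(4t)·(0,1)).
General solution: c_1X_1 + c_2X_2.

x(t) = c_1e^(t)cos(4t) + c_2e^(t)sin(4t), z(t) = c_1e^(t)sin(4t) - 2c_1e^(t)cos(4t) - 2c_2e^(t)sin(4t) - c_2e^(t)cos(4t)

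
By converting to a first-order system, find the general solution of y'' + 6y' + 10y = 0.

Let x_1 = y, x_2 = y'. Then x_1' = x_2 and x_2' = -10x_1 - 6x_2.
A = [[0,1],[-10,-6]]; det(A-λI) = λ^2 + 6λ + 10.
Eigenvalues λ = -3 ± i.

y(t) = c_1e^(-3t)cos(t) + c_2e^(-3t)sin(t)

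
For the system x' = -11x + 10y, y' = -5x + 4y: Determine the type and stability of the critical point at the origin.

stable node

A = [[-11,10],[-5,4]]; det(A-λI) = λ^2 + 7λ + 6.
λ = -6, -1: both negative.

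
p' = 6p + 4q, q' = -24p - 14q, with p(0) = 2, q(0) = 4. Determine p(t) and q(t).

Coefficient matrix A = [[6, 4], [-24, -14]].
Characteristic polynomial det(A - λI) = λ^2 + 8λ + 12 = 0.
Eigenvalues λ = -2, -6.
For λ=-2: (A-λI) row 1 is [8, 4], so an eigenvector is (-1, 2).
For λ=-6: (A-λI) row 1 is [12, 4], so an eigenvector is (1, -3).
General solution: K_1e^(-2t)(-1,2) + K_2e^(-6t)(1,-3).
Applying p(0)=2, q(0)=4 gives K_1=-10, K_2=-8.

p(t) = 10e^(-2t) - 8e^(-6t), q(t) = -20e^(-2t) + 24e^(-6t)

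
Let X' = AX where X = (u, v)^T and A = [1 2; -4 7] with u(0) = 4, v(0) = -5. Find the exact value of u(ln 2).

-184

A = [[1,2],[-4,7]]; eigenvalues λ = 3, 5.
Eigenvectors: (1,1) for λ=3, (-1,-2) for λ=5.
From the initial condition, c_1 = 13, c_2 = 9.
u(ln 2) = (13)(2^3)(1) + (9)(2^5)(-1) = -184.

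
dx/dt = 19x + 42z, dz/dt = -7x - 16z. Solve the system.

x(t) = 2C_1e^(-2t) - 3C_2e^(5t), z(t) = -C_1e^(-2t) + C_2e^(5t)

Coefficient matrix A = [[19, 42], [-7, -16]].
Characteristic polynomial det(A - λI) = λ^2 - 3λ - 10 = 0.
Eigenvalues λ = -2, 5.
For λ=-2: (A-λI) row 1 is [21, 42], so an eigenvector is (2, -1).
For λ=5: (A-λI) row 1 is [14, 42], so an eigenvector is (-3, 1).
General solution: C_1e^(-2t)(2,-1) + C_2e^(5t)(-3,1).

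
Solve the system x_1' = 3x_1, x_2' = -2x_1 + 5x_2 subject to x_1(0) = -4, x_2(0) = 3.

Coefficient matrix A = [[3, 0], [-2, 5]].
Characteristic polynomial det(A - λI) = λ^2 - 8λ + 15 = 0.
Eigenvalues λ = 3, 5.
For λ=3: (A-λI) row 2 is [-2, 2], so an eigenvector is (-1, -1).
For λ=5: (A-λI) row 1 is [-2, 0], so an eigenvector is (0, 1).
General solution: K_1e^(3t)(-1,-1) + K_2e^(5t)(0,1).
Applying x_1(0)=-4, x_2(0)=3 gives K_1=4, K_2=7.

x_1(t) = -4e^(3t), x_2(t) = 7e^(5t) - 4e^(3t)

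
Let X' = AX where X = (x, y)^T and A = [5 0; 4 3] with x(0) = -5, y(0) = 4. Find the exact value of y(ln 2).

-208

A = [[5,0],[4,3]]; eigenvalues λ = 3, 5.
Eigenvectors: (0,1) for λ=3, (1,2) for λ=5.
From the initial condition, c_1 = 14, c_2 = -5.
y(ln 2) = (14)(2^3)(1) + (-5)(2^5)(2) = -208.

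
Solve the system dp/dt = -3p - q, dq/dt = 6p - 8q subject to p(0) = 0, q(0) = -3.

p(t) = 3e^(-5t) - 3e^(-6t), q(t) = 6e^(-5t) - 9e^(-6t)

Coefficient matrix A = [[-3, -1], [6, -8]].
Characteristic polynomial det(A - λI) = λ^2 + 11λ + 30 = 0.
Eigenvalues λ = -5, -6.
For λ=-5: (A-λI) row 1 is [2, -1], so an eigenvector is (-1, -2).
For λ=-6: (A-λI) row 1 is [3, -1], so an eigenvector is (1, 3).
General solution: K_1e^(-5t)(-1,-2) + K_2e^(-6t)(1,3).
Applying p(0)=0, q(0)=-3 gives K_1=-3, K_2=-3.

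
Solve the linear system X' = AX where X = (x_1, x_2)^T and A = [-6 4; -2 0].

Coefficient matrix A = [[-6, 4], [-2, 0]].
Characteristic polynomial det(A - λI) = λ^2 + 6λ + 8 = 0.
Eigenvalues λ = -4, -2.
For λ=-4: (A-λI) row 1 is [-2, 4], so an eigenvector is (-2, -1).
For λ=-2: (A-λI) row 1 is [-4, 4], so an eigenvector is (1, 1).
General solution: K_1e^(-4t)(-2,-1) + K_2e^(-2t)(1,1).

x_1(t) = -2K_1e^(-4t) + K_2e^(-2t), x_2(t) = -K_1e^(-4t) + K_2e^(-2t)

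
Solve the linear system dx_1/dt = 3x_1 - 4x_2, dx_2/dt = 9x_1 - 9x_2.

x_1(t) = 2K_1e^(-3t) + 2K_2te^(-3t) + K_2e^(-3t), x_2(t) = 3K_1e^(-3t) + 3K_2te^(-3t) + K_2e^(-3t)

Coefficient matrix A = [[3, -4], [9, -9]].
Characteristic polynomial det(A - λI) = λ^2 + 6λ + 9 = 0.
Single eigenvalue λ = -3 with algebraic multiplicity 2.
Eigenvector v = (2,3); generalized eigenvector w with (A-λI)w=v is (1,1).
General solution: e^(-3t)[K_1·v + K_2·(t·v + w)].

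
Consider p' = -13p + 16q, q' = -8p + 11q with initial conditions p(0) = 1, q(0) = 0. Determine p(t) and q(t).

Coefficient matrix A = [[-13, 16], [-8, 11]].
Characteristic polynomial det(A - λI) = λ^2 + 2λ - 15 = 0.
Eigenvalues λ = -5, 3.
For λ=-5: (A-λI) row 1 is [-8, 16], so an eigenvector is (-2, -1).
For λ=3: (A-λI) row 1 is [-16, 16], so an eigenvector is (-1, -1).
General solution: C_1e^(-5t)(-2,-1) + C_2e^(3t)(-1,-1).
Applying p(0)=1, q(0)=0 gives C_1=-1, C_2=1.

p(t) = -e^(3t) + 2e^(-5t), q(t) = -e^(3t) + e^(-5t)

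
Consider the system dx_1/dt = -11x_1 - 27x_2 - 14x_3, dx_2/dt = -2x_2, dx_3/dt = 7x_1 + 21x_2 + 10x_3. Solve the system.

Coefficient matrix A = [[-11, -27, -14], [0, -2, 0], [7, 21, 10]].
det(A - λI) = 0 gives eigenvalues λ = 3, -2, -4.
For λ=3: eigenvector (1,0,-1).
For λ=-2: eigenvector (-3,1,0).
For λ=-4: eigenvector (2,0,-1).
General solution: C_1e^(3t)(1,0,-1) + C_2e^(-2t)(-3,1,0) + C_3e^(-4t)(2,0,-1).

x_1(t) = C_1e^(3t) - 3C_2e^(-2t) + 2C_3e^(-4t), x_2(t) = C_2e^(-2t), x_3(t) = -C_1e^(3t) - C_3e^(-4t)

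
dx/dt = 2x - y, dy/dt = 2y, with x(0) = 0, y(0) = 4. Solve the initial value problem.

Coefficient matrix A = [[2, -1], [0, 2]].
Characteristic polynomial det(A - λI) = λ^2 - 4λ + 4 = 0.
Single eigenvalue λ = 2 with algebraic multiplicity 2.
Eigenvector v = (-1,0); generalized eigenvector w with (A-λI)w=v is (-2,1).
General solution: e^(2t)[C_1·v + C_2·(t·v + w)].
Applying x(0)=0, y(0)=4 gives C_1=-8, C_2=4.

x(t) = -4te^(2t), y(t) = 4e^(2t)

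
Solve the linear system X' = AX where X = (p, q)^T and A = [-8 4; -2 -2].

Coefficient matrix A = [[-8, 4], [-2, -2]].
Characteristic polynomial det(A - λI) = λ^2 + 10λ + 24 = 0.
Eigenvalues λ = -4, -6.
For λ=-4: (A-λI) row 1 is [-4, 4], so an eigenvector is (-1, -1).
For λ=-6: (A-λI) row 1 is [-2, 4], so an eigenvector is (2, 1).
General solution: C_1e^(-4t)(-1,-1) + C_2e^(-6t)(2,1).

p(t) = -C_1e^(-4t) + 2C_2e^(-6t), q(t) = -C_1e^(-4t) + C_2e^(-6t)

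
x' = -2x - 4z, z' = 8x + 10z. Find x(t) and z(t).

Coefficient matrix A = [[-2, -4], [8, 10]].
Characteristic polynomial det(A - λI) = λ^2 - 8λ + 12 = 0.
Eigenvalues λ = 6, 2.
For λ=6: (A-λI) row 1 is [-8, -4], so an eigenvector is (1, -2).
For λ=2: (A-λI) row 1 is [-4, -4], so an eigenvector is (-1, 1).
General solution: c_1e^(6t)(1,-2) + c_2e^(2t)(-1,1).

x(t) = c_1e^(6t) - c_2e^(2t), z(t) = -2c_1e^(6t) + c_2e^(2t)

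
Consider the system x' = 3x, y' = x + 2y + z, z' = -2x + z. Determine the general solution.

x(t) = K_1e^(3t), y(t) = K_2e^(2t) - K_3e^(t), z(t) = -K_1e^(3t) + K_3e^(t)

Coefficient matrix A = [[3, 0, 0], [1, 2, 1], [-2, 0, 1]].
det(A - λI) = 0 gives eigenvalues λ = 3, 2, 1.
For λ=3: eigenvector (1,0,-1).
For λ=2: eigenvector (0,1,0).
For λ=1: eigenvector (0,-1,1).
General solution: K_1e^(3t)(1,0,-1) + K_2e^(2t)(0,1,0) + K_3e^(t)(0,-1,1).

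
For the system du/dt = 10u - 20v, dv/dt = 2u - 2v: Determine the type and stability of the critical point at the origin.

A = [[10,-20],[2,-2]]; det(A-λI) = λ^2 - 8λ + 20.
λ = 4 ± 2i: positive real part.

unstable spiral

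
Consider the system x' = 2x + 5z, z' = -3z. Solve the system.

Coefficient matrix A = [[2, 5], [0, -3]].
Characteristic polynomial det(A - λI) = λ^2 + λ - 6 = 0.
Eigenvalues λ = 2, -3.
For λ=2: (A-λI) row 1 is [0, 5], so an eigenvector is (1, 0).
For λ=-3: (A-λI) row 1 is [5, 5], so an eigenvector is (-1, 1).
General solution: c_1e^(2t)(1,0) + c_2e^(-3t)(-1,1).

x(t) = c_1e^(2t) - c_2e^(-3t), z(t) = c_2e^(-3t)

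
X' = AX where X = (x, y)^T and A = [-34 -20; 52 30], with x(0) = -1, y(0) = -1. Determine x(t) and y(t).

Coefficient matrix A = [[-34, -20], [52, 30]].
Characteristic polynomial det(A - λI) = λ^2 + 4λ + 20 = 0.
Eigenvalues λ = -2 ± 4i (complex conjugate pair).
For λ=-2+4i: an eigenvector is (1,-2) - i(2,-3) = (1 - 2i, -2 + 3i).
A real fundamental pair from Re and Im of e^((-2+4i)t)v: X_1 = e^(-2t)(cos(4t)·(1,-2) + sin(4t)·(2,-3)), X_2 = e^(-2t)(sin(4t)·(1,-2) - cos(4t)·(2,-3)).
General solution: K_1X_1 + K_2X_2.
Applying x(0)=-1, y(0)=-1 gives K_1=5, K_2=3.

x(t) = 13e^(-2t)sin(4t) - e^(-2t)cos(4t), y(t) = -21e^(-2t)sin(4t) - e^(-2t)cos(4t)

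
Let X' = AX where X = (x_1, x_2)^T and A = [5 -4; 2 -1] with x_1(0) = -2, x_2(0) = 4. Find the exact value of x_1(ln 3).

-294

A = [[5,-4],[2,-1]]; eigenvalues λ = 1, 3.
Eigenvectors: (-1,-1) for λ=1, (-2,-1) for λ=3.
From the initial condition, c_1 = -10, c_2 = 6.
x_1(ln 3) = (-10)(3^1)(-1) + (6)(3^3)(-2) = -294.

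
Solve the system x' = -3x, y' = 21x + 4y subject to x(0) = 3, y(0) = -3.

Coefficient matrix A = [[-3, 0], [21, 4]].
Characteristic polynomial det(A - λI) = λ^2 - λ - 12 = 0.
Eigenvalues λ = 4, -3.
For λ=4: (A-λI) row 1 is [-7, 0], so an eigenvector is (0, 1).
For λ=-3: (A-λI) row 2 is [21, 7], so an eigenvector is (1, -3).
General solution: K_1e^(4t)(0,1) + K_2e^(-3t)(1,-3).
Applying x(0)=3, y(0)=-3 gives K_1=6, K_2=3.

x(t) = 3e^(-3t), y(t) = 6e^(4t) - 9e^(-3t)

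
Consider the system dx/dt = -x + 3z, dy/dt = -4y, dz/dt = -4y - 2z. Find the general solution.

Coefficient matrix A = [[-1, 0, 3], [0, -4, 0], [0, -4, -2]].
det(A - λI) = 0 gives eigenvalues λ = -1, -4, -2.
For λ=-1: eigenvector (1,0,0).
For λ=-4: eigenvector (-2,1,2).
For λ=-2: eigenvector (-3,0,1).
General solution: c_1e^(-t)(1,0,0) + c_2e^(-4t)(-2,1,2) + c_3e^(-2t)(-3,0,1).

x(t) = c_1e^(-t) - 2c_2e^(-4t) - 3c_3e^(-2t), y(t) = c_2e^(-4t), z(t) = 2c_2e^(-4t) + c_3e^(-2t)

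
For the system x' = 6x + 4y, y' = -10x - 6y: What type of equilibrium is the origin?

A = [[6,4],[-10,-6]]; det(A-λI) = λ^2 + 4.
λ = 0 ± 2i: zero real part.

center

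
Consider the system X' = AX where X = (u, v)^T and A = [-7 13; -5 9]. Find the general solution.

u(t) = -2K_1e^(t)sin(t) - 3K_1e^(t)cos(t) - 3K_2e^(t)sin(t) + 2K_2e^(t)cos(t), v(t) = -K_1e^(t)sin(t) - 2K_1e^(t)cos(t) - 2K_2e^(t)sin(t) + K_2e^(t)cos(t)

Coefficient matrix A = [[-7, 13], [-5, 9]].
Characteristic polynomial det(A - λI) = λ^2 - 2λ + 2 = 0.
Eigenvalues λ = 1 ± i (complex conjugate pair).
For λ=1+i: an eigenvector is (-3,-2) - i(-2,-1) = (-3 + 2i, -2 + i).
A real fundamental pair from Re and Im of e^((1+i)t)v: X_1 = e^(t)(cos(t)·(-3,-2) + sin(t)·(-2,-1)), X_2 = e^(t)(sin(t)·(-3,-2) - cos(t)·(-2,-1)).
General solution: K_1X_1 + K_2X_2.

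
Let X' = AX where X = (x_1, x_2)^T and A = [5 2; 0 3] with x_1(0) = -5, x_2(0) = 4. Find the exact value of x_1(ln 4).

-1280

A = [[5,2],[0,3]]; eigenvalues λ = 3, 5.
Eigenvectors: (-1,1) for λ=3, (1,0) for λ=5.
From the initial condition, c_1 = 4, c_2 = -1.
x_1(ln 4) = (4)(4^3)(-1) + (-1)(4^5)(1) = -1280.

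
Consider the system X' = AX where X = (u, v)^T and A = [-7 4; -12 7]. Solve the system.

u(t) = -C_1e^(t) + 2C_2e^(-t), v(t) = -2C_1e^(t) + 3C_2e^(-t)

Coefficient matrix A = [[-7, 4], [-12, 7]].
Characteristic polynomial det(A - λI) = λ^2 - 1 = 0.
Eigenvalues λ = 1, -1.
For λ=1: (A-λI) row 1 is [-8, 4], so an eigenvector is (-1, -2).
For λ=-1: (A-λI) row 1 is [-6, 4], so an eigenvector is (2, 3).
General solution: C_1e^(t)(-1,-2) + C_2e^(-t)(2,3).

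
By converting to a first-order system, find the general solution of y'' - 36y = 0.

Let x_1 = y, x_2 = y'. Then x_1' = x_2 and x_2' = 36x_1.
A = [[0,1],[36,0]]; det(A-λI) = λ^2 - 36.
Eigenvalues λ = 6, -6 with eigenvectors (1,6), (1,-6).

y(t) = c_1e^(6t) + c_2e^(-6t)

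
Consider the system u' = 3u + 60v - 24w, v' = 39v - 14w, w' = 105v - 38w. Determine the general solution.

u(t) = K_1e^(3t) + 2K_2e^(-3t), v(t) = K_2e^(-3t) - 2K_3e^(4t), w(t) = 3K_2e^(-3t) - 5K_3e^(4t)

Coefficient matrix A = [[3, 60, -24], [0, 39, -14], [0, 105, -38]].
det(A - λI) = 0 gives eigenvalues λ = 3, -3, 4.
For λ=3: eigenvector (1,0,0).
For λ=-3: eigenvector (2,1,3).
For λ=4: eigenvector (0,-2,-5).
General solution: K_1e^(3t)(1,0,0) + K_2e^(-3t)(2,1,3) + K_3e^(4t)(0,-2,-5).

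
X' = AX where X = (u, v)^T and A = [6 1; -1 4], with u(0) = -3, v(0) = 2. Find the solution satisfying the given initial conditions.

Coefficient matrix A = [[6, 1], [-1, 4]].
Characteristic polynomial det(A - λI) = λ^2 - 10λ + 25 = 0.
Single eigenvalue λ = 5 with algebraic multiplicity 2.
Eigenvector v = (-1,1); generalized eigenvector w with (A-λI)w=v is (0,-1).
General solution: e^(5t)[K_1·v + K_2·(t·v + w)].
Applying u(0)=-3, v(0)=2 gives K_1=3, K_2=1.

u(t) = -te^(5t) - 3e^(5t), v(t) = te^(5t) + 2e^(5t)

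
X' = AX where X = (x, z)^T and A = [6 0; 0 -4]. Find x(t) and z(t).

x(t) = -C_2e^(6t), z(t) = C_1e^(-4t)

Coefficient matrix A = [[6, 0], [0, -4]].
Characteristic polynomial det(A - λI) = λ^2 - 2λ - 24 = 0.
Eigenvalues λ = -4, 6.
For λ=-4: (A-λI) row 1 is [10, 0], so an eigenvector is (0, 1).
For λ=6: (A-λI) row 2 is [0, -10], so an eigenvector is (-1, 0).
General solution: C_1e^(-4t)(0,1) + C_2e^(6t)(-1,0).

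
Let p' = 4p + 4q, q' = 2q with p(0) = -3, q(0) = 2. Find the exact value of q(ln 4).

32

A = [[4,4],[0,2]]; eigenvalues λ = 4, 2.
Eigenvectors: (-1,0) for λ=4, (2,-1) for λ=2.
From the initial condition, c_1 = -1, c_2 = -2.
q(ln 4) = (-1)(4^4)(0) + (-2)(4^2)(-1) = 32.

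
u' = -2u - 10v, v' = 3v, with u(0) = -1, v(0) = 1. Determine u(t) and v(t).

u(t) = -2e^(3t) + e^(-2t), v(t) = e^(3t)

Coefficient matrix A = [[-2, -10], [0, 3]].
Characteristic polynomial det(A - λI) = λ^2 - λ - 6 = 0.
Eigenvalues λ = 3, -2.
For λ=3: (A-λI) row 1 is [-5, -10], so an eigenvector is (-2, 1).
For λ=-2: (A-λI) row 1 is [0, -10], so an eigenvector is (-1, 0).
General solution: K_1e^(3t)(-2,1) + K_2e^(-2t)(-1,0).
Applying u(0)=-1, v(0)=1 gives K_1=1, K_2=-1.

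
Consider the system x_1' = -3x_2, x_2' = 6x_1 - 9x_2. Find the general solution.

x_1(t) = -K_1e^(-3t) + K_2e^(-6t), x_2(t) = -K_1e^(-3t) + 2K_2e^(-6t)

Coefficient matrix A = [[0, -3], [6, -9]].
Characteristic polynomial det(A - λI) = λ^2 + 9λ + 18 = 0.
Eigenvalues λ = -3, -6.
For λ=-3: (A-λI) row 1 is [3, -3], so an eigenvector is (-1, -1).
For λ=-6: (A-λI) row 1 is [6, -3], so an eigenvector is (1, 2).
General solution: K_1e^(-3t)(-1,-1) + K_2e^(-6t)(1,2).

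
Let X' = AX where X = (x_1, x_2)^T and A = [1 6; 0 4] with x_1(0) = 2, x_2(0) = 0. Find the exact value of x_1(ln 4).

8

A = [[1,6],[0,4]]; eigenvalues λ = 1, 4.
Eigenvectors: (-1,0) for λ=1, (-2,-1) for λ=4.
From the initial condition, c_1 = -2, c_2 = 0.
x_1(ln 4) = (-2)(4^1)(-1) + (0)(4^4)(-2) = 8.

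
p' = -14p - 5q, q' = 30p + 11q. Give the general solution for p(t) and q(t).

Coefficient matrix A = [[-14, -5], [30, 11]].
Characteristic polynomial det(A - λI) = λ^2 + 3λ - 4 = 0.
Eigenvalues λ = -4, 1.
For λ=-4: (A-λI) row 1 is [-10, -5], so an eigenvector is (-1, 2).
For λ=1: (A-λI) row 1 is [-15, -5], so an eigenvector is (-1, 3).
General solution: c_1e^(-4t)(-1,2) + c_2e^(t)(-1,3).

p(t) = -c_1e^(-4t) - c_2e^(t), q(t) = 2c_1e^(-4t) + 3c_2e^(t)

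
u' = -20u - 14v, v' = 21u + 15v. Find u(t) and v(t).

u(t) = -c_1e^(-6t) + 2c_2e^(t), v(t) = c_1e^(-6t) - 3c_2e^(t)

Coefficient matrix A = [[-20, -14], [21, 15]].
Characteristic polynomial det(A - λI) = λ^2 + 5λ - 6 = 0.
Eigenvalues λ = -6, 1.
For λ=-6: (A-λI) row 1 is [-14, -14], so an eigenvector is (-1, 1).
For λ=1: (A-λI) row 1 is [-21, -14], so an eigenvector is (2, -3).
General solution: c_1e^(-6t)(-1,1) + c_2e^(t)(2,-3).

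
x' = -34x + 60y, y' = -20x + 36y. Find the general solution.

x(t) = 3C_1e^(6t) - 2C_2e^(-4t), y(t) = 2C_1e^(6t) - C_2e^(-4t)

Coefficient matrix A = [[-34, 60], [-20, 36]].
Characteristic polynomial det(A - λI) = λ^2 - 2λ - 24 = 0.
Eigenvalues λ = 6, -4.
For λ=6: (A-λI) row 1 is [-40, 60], so an eigenvector is (3, 2).
For λ=-4: (A-λI) row 1 is [-30, 60], so an eigenvector is (-2, -1).
General solution: C_1e^(6t)(3,2) + C_2e^(-4t)(-2,-1).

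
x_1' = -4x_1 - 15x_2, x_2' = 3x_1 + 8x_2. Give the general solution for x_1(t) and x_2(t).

x_1(t) = 2c_1e^(2t)sin(3t) - c_1e^(2t)cos(3t) - c_2e^(2t)sin(3t) - 2c_2e^(2t)cos(3t), x_2(t) = -c_1e^(2t)sin(3t) + c_2e^(2t)cos(3t)

Coefficient matrix A = [[-4, -15], [3, 8]].
Characteristic polynomial det(A - λI) = λ^2 - 4λ + 13 = 0.
Eigenvalues λ = 2 ± 3i (complex conjugate pair).
For λ=2+3i: an eigenvector is (-1,0) - i(2,-1) = (-1 - 2i, 0 + i).
A real fundamental pair from Re and Im of e^((2+3i)t)v: X_1 = e^(2t)(cos(3t)·(-1,0) + sin(3t)·(2,-1)), X_2 = e^(2t)(sin(3t)·(-1,0) - cos(3t)·(2,-1)).
General solution: c_1X_1 + c_2X_2.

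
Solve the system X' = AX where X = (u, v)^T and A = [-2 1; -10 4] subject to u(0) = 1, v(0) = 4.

Coefficient matrix A = [[-2, 1], [-10, 4]].
Characteristic polynomial det(A - λI) = λ^2 - 2λ + 2 = 0.
Eigenvalues λ = 1 ± i (complex conjugate pair).
For λ=1+i: an eigenvector is (-1,-3) - i(0,1) = (-1, -3 - i).
A real fundamental pair from Re and Im of e^((1+i)t)v: X_1 = e^(t)(cos(t)·(-1,-3) + sin(t)·(0,1)), X_2 = e^(t)(sin(t)·(-1,-3) - cos(t)·(0,1)).
General solution: c_1X_1 + c_2X_2.
Applying u(0)=1, v(0)=4 gives c_1=-1, c_2=-1.

u(t) = e^(t)sin(t) + e^(t)cos(t), v(t) = 2e^(t)sin(t) + 4e^(t)cos(t)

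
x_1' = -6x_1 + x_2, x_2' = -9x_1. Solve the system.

x_1(t) = C_1e^(-3t) + C_2te^(-3t) - C_2e^(-3t), x_2(t) = 3C_1e^(-3t) + 3C_2te^(-3t) - 2C_2e^(-3t)

Coefficient matrix A = [[-6, 1], [-9, 0]].
Characteristic polynomial det(A - λI) = λ^2 + 6λ + 9 = 0.
Single eigenvalue λ = -3 with algebraic multiplicity 2.
Eigenvector v = (1,3); generalized eigenvector w with (A-λI)w=v is (-1,-2).
General solution: e^(-3t)[C_1·v + C_2·(t·v + w)].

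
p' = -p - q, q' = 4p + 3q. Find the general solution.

p(t) = -K_1e^(t) - K_2te^(t), q(t) = 2K_1e^(t) + 2K_2te^(t) + K_2e^(t)

Coefficient matrix A = [[-1, -1], [4, 3]].
Characteristic polynomial det(A - λI) = λ^2 - 2λ + 1 = 0.
Single eigenvalue λ = 1 with algebraic multiplicity 2.
Eigenvector v = (-1,2); generalized eigenvector w with (A-λI)w=v is (0,1).
General solution: e^(t)[K_1·v + K_2·(t·v + w)].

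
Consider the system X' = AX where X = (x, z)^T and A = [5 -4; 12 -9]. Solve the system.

x(t) = -C_1e^(-3t) + 2C_2e^(-t), z(t) = -2C_1e^(-3t) + 3C_2e^(-t)

Coefficient matrix A = [[5, -4], [12, -9]].
Characteristic polynomial det(A - λI) = λ^2 + 4λ + 3 = 0.
Eigenvalues λ = -3, -1.
For λ=-3: (A-λI) row 1 is [8, -4], so an eigenvector is (-1, -2).
For λ=-1: (A-λI) row 1 is [6, -4], so an eigenvector is (2, 3).
General solution: C_1e^(-3t)(-1,-2) + C_2e^(-t)(2,3).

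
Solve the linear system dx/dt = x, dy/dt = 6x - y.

x(t) = -c_2e^(t), y(t) = -c_1e^(-t) - 3c_2e^(t)

Coefficient matrix A = [[1, 0], [6, -1]].
Characteristic polynomial det(A - λI) = λ^2 - 1 = 0.
Eigenvalues λ = -1, 1.
For λ=-1: (A-λI) row 1 is [2, 0], so an eigenvector is (0, -1).
For λ=1: (A-λI) row 2 is [6, -2], so an eigenvector is (-1, -3).
General solution: c_1e^(-t)(0,-1) + c_2e^(t)(-1,-3).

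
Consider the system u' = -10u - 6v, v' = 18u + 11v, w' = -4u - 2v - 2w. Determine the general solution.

Coefficient matrix A = [[-10, -6, 0], [18, 11, 0], [-4, -2, -2]].
det(A - λI) = 0 gives eigenvalues λ = -1, 2, -2.
For λ=-1: eigenvector (2,-3,-2).
For λ=2: eigenvector (1,-2,0).
For λ=-2: eigenvector (0,0,1).
General solution: C_1e^(-t)(2,-3,-2) + C_2e^(2t)(1,-2,0) + C_3e^(-2t)(0,0,1).

u(t) = 2C_1e^(-t) + C_2e^(2t), v(t) = -3C_1e^(-t) - 2C_2e^(2t), w(t) = -2C_1e^(-t) + C_3e^(-2t)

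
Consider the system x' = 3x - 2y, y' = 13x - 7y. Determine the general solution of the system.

Coefficient matrix A = [[3, -2], [13, -7]].
Characteristic polynomial det(A - λI) = λ^2 + 4λ + 5 = 0.
Eigenvalues λ = -2 ± i (complex conjugate pair).
For λ=-2+i: an eigenvector is (1,2) - i(1,3) = (1 - i, 2 - 3i).
A real fundamental pair from Re and Im of e^((-2+i)t)v: X_1 = e^(-2t)(cos(t)·(1,2) + sin(t)·(1,3)), X_2 = e^(-2t)(sin(t)·(1,2) - cos(t)·(1,3)).
General solution: C_1X_1 + C_2X_2.

x(t) = C_1e^(-2t)sin(t) + C_1e^(-2t)cos(t) + C_2e^(-2t)sin(t) - C_2e^(-2t)cos(t), y(t) = 3C_1e^(-2t)sin(t) + 2C_1e^(-2t)cos(t) + 2C_2e^(-2t)sin(t) - 3C_2e^(-2t)cos(t)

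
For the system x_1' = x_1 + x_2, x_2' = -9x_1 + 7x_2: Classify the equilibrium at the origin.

A = [[1,1],[-9,7]]; det(A-λI) = λ^2 - 8λ + 16.
repeated λ = 4 with a single eigenvector.

unstable improper node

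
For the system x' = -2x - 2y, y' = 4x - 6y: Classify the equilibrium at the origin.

stable spiral

A = [[-2,-2],[4,-6]]; det(A-λI) = λ^2 + 8λ + 20.
λ = -4 ± 2i: negative real part.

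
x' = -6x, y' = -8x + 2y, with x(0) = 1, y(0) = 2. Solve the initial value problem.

Coefficient matrix A = [[-6, 0], [-8, 2]].
Characteristic polynomial det(A - λI) = λ^2 + 4λ - 12 = 0.
Eigenvalues λ = 2, -6.
For λ=2: (A-λI) row 1 is [-8, 0], so an eigenvector is (0, -1).
For λ=-6: (A-λI) row 2 is [-8, 8], so an eigenvector is (1, 1).
General solution: K_1e^(2t)(0,-1) + K_2e^(-6t)(1,1).
Applying x(0)=1, y(0)=2 gives K_1=-1, K_2=1.

x(t) = e^(-6t), y(t) = e^(2t) + e^(-6t)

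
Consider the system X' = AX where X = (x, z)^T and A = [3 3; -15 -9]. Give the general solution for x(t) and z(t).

Coefficient matrix A = [[3, 3], [-15, -9]].
Characteristic polynomial det(A - λI) = λ^2 + 6λ + 18 = 0.
Eigenvalues λ = -3 ± 3i (complex conjugate pair).
For λ=-3+3i: an eigenvector is (1,-2) - i(0,-1) = (1, -2 + i).
A real fundamental pair from Re and Im of e^((-3+3i)t)v: X_1 = e^(-3t)(cos(3t)·(1,-2) + sin(3t)·(0,-1)), X_2 = e^(-3t)(sin(3t)·(1,-2) - cos(3t)·(0,-1)).
General solution: K_1X_1 + K_2X_2.

x(t) = K_1e^(-3t)cos(3t) + K_2e^(-3t)sin(3t), z(t) = -K_1e^(-3t)sin(3t) - 2K_1e^(-3t)cos(3t) - 2K_2e^(-3t)sin(3t) + K_2e^(-3t)cos(3t)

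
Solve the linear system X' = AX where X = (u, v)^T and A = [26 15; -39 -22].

u(t) = 2c_1e^(2t)sin(3t) - c_1e^(2t)cos(3t) - c_2e^(2t)sin(3t) - 2c_2e^(2t)cos(3t), v(t) = -3c_1e^(2t)sin(3t) + 2c_1e^(2t)cos(3t) + 2c_2e^(2t)sin(3t) + 3c_2e^(2t)cos(3t)

Coefficient matrix A = [[26, 15], [-39, -22]].
Characteristic polynomial det(A - λI) = λ^2 - 4λ + 13 = 0.
Eigenvalues λ = 2 ± 3i (complex conjugate pair).
For λ=2+3i: an eigenvector is (-1,2) - i(2,-3) = (-1 - 2i, 2 + 3i).
A real fundamental pair from Re and Im of e^((2+3i)t)v: X_1 = e^(2t)(cos(3t)·(-1,2) + sin(3t)·(2,-3)), X_2 = e^(2t)(sin(3t)·(-1,2) - cos(3t)·(2,-3)).
General solution: c_1X_1 + c_2X_2.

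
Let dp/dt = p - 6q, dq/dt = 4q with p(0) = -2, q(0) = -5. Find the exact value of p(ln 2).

A = [[1,-6],[0,4]]; eigenvalues λ = 1, 4.
Eigenvectors: (-1,0) for λ=1, (-2,1) for λ=4.
From the initial condition, c_1 = 12, c_2 = -5.
p(ln 2) = (12)(2^1)(-1) + (-5)(2^4)(-2) = 136.

136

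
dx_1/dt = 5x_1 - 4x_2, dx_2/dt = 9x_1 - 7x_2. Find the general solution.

x_1(t) = -2c_1e^(-t) - 2c_2te^(-t) + c_2e^(-t), x_2(t) = -3c_1e^(-t) - 3c_2te^(-t) + 2c_2e^(-t)

Coefficient matrix A = [[5, -4], [9, -7]].
Characteristic polynomial det(A - λI) = λ^2 + 2λ + 1 = 0.
Single eigenvalue λ = -1 with algebraic multiplicity 2.
Eigenvector v = (-2,-3); generalized eigenvector w with (A-λI)w=v is (1,2).
General solution: e^(-t)[c_1·v + c_2·(t·v + w)].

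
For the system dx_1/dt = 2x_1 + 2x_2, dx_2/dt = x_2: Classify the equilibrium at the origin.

A = [[2,2],[0,1]]; det(A-λI) = λ^2 - 3λ + 2.
λ = 2, 1: both positive.

unstable node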